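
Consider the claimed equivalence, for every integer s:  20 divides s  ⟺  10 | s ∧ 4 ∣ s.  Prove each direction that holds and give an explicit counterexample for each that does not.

[⇐] Suppose 10 ∣ s and 4 ∣ s. Any common multiple of 10 and 4 is a multiple of their lcm; here lcm(10, 4) = 10·4/gcd(10, 4) = 40/2 = 20, so 20 ∣ s.

[⇒] If 20 ∣ s, write s = 20q. Since 20 = 2·10, s = 10·(2q), so 10 ∣ s; and since 20 = 5·4, s = 4·(5q), so 4 ∣ s.

Both directions hold.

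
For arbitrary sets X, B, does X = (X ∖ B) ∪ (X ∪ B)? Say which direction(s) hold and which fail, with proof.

Forward inclusion. Let x ∈ X. Then either x ∈ X and x ∉ B; or x ∈ X ∩ B. In each case x ∈ (X ∖ B) ∪ (X ∪ B), so X ⊆ (X ∖ B) ∪ (X ∪ B).

Reverse inclusion. This inclusion fails. Take X = ∅, B = {1}; then 1 ∈ (X ∖ B) ∪ (X ∪ B) but 1 ∉ X.

The sets are not equal: only the forward inclusion holds.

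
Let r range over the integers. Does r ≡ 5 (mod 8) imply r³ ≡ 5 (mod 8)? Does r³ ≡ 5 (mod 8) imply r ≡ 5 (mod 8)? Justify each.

Both implications hold.

Forward direction. Suppose r ≡ 5 (mod 8). Write r = 8j + 5. Then (8j + 5)³ = 512j³ + 960j² + 600j + 125 = 8(64j³ + 120j² + 75j + 15) + 5, so r³ ≡ 5 (mod 8).

Converse. Suppose r³ ≡ 5 (mod 8). The only residue r in {0, …, 7} with r³ ≡ 5 (mod 8) is r = 5, so r ≡ 5 (mod 8).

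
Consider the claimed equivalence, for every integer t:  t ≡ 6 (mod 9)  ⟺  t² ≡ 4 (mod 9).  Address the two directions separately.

Neither direction holds.

[⇒] This fails: take t = 6. Then 6 ≡ 6 (mod 9), but 6² = 36 ≡ 0 (mod 9), not 4.

[⇐] This fails: take t = 2. Then 2² = 4 ≡ 4 (mod 9), yet 2 ≡ 2 (mod 9), not 6.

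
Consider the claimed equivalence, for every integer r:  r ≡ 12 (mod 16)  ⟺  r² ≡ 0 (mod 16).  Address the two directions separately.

The forward direction holds; the converse fails.

Forward direction. Suppose r ≡ 12 (mod 16). Write r = 16j + 12. Then (16j + 12)² = 256j² + 384j + 144 = 16(16j² + 24j + 9) + 0, so r² ≡ 0 (mod 16).

Converse. This fails: take r = 0. Then 0² = 0 ≡ 0 (mod 16), yet 0 ≡ 0 (mod 16), not 12.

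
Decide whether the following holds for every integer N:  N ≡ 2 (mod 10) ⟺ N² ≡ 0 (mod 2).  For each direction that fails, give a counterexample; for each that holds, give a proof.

Forward direction. Suppose N ≡ 2 (mod 10). Then N² ≡ 2² = 4 (mod 10), and since 2 ∣ 10, also N² ≡ 0 (mod 2).

Converse. This fails: take N = 0. Then 0² = 0 ≡ 0 (mod 2), yet 0 ≡ 0 (mod 10), not 2.

Only the forward direction holds.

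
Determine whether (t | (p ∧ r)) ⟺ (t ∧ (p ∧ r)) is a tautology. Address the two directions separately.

(⇒) This fails. Under r = F, t = T, p = F, the left side is true but the right side is false.

(⇐) Assume the antecedent. If r is true, the antecedent forces (r = T, t = T, p = T), and t | (p ∧ r) holds there. If r is false, the antecedent cannot hold. Either way t | (p ∧ r) holds.

Only the reverse direction holds.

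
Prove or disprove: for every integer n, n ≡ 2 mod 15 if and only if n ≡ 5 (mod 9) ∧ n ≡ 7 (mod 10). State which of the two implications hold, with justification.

(⇒) fails; (⇐) holds.

[⇒] This fails: n = 32 gives 32 ≡ 2 (mod 15) but 32 ≡ 2 (mod 10), so the conjunction on the right does not hold.

[⇐] Conversely, if n ≡ 5 (mod 9) and n ≡ 7 (mod 10), then by the Chinese remainder theorem n ≡ 77 (mod 90). Since 77 ≡ 2 (mod 15) and 15 ∣ 90, we get n ≡ 2 (mod 15).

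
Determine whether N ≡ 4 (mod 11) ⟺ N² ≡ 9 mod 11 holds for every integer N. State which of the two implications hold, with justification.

(→) This fails: take N = 4. Then 4 ≡ 4 (mod 11), but 4² = 16 ≡ 5 (mod 11), not 9.

(←) This fails: take N = 3. Then 3² = 9 ≡ 9 (mod 11), yet 3 ≡ 3 (mod 11), not 4.

Both directions fail.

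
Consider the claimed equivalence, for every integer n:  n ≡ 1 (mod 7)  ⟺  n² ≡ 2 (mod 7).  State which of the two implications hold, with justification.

(→) This fails: take n = 1. Then 1 ≡ 1 (mod 7), but 1² = 1 ≡ 1 (mod 7), not 2.

(←) This fails: take n = 3. Then 3² = 9 ≡ 2 (mod 7), yet 3 ≡ 3 (mod 7), not 1.

(⇒) fails and (⇐) fails.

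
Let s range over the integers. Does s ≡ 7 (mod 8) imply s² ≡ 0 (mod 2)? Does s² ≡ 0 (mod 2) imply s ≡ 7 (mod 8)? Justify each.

(⇒) This fails: take s = 7. Then 7 ≡ 7 (mod 8), but 7² = 49 ≡ 1 (mod 2), not 0.

(⇐) This fails: take s = 0. Then 0² = 0 ≡ 0 (mod 2), yet 0 ≡ 0 (mod 8), not 7.

Both directions fail.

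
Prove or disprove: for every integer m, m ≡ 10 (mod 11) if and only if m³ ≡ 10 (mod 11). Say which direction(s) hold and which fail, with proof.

Both directions hold; the statement is true.

Forward direction. Suppose m ≡ 10 (mod 11). Write m = 11j + 10. Then (11j + 10)³ = 1331j³ + 3630j² + 3300j + 1000 = 11(121j³ + 330j² + 300j + 90) + 10, so m³ ≡ 10 (mod 11).

Converse. Suppose m³ ≡ 10 (mod 11). The only residue r in {0, …, 10} with r³ ≡ 10 (mod 11) is r = 10, so m ≡ 10 (mod 11).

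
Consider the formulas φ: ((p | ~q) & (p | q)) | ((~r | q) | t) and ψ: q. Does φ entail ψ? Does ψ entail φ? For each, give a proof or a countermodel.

[⇒] This fails. Under t = F, p = F, q = F, r = F, the left side is true but the right side is false.

[⇐] Assume the antecedent. If q is true, the consequent reduces to true regardless of the other variables. If q is false, the antecedent cannot hold. Either way the consequent holds.

Only the converse holds.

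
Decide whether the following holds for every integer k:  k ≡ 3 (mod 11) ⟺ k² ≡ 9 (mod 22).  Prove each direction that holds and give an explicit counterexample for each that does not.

(→) This fails: take k = 14. Then 14 ≡ 3 (mod 11), but 14² = 196 ≡ 20 (mod 22), not 9.

(←) This fails: take k = 19. Then 19² = 361 ≡ 9 (mod 22), yet 19 ≡ 8 (mod 11), not 3.

Neither direction holds.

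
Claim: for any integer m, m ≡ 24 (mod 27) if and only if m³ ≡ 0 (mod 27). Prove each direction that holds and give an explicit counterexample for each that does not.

Not equivalent: only (⇒) holds.

[⇒] Suppose m ≡ 24 (mod 27). Write m = 27j + 24. Then (27j + 24)³ = 19683j³ + 52488j² + 46656j + 13824 = 27(729j³ + 1944j² + 1728j + 512) + 0, so m³ ≡ 0 (mod 27).

[⇐] This fails: take m = 0. Then 0³ = 0 ≡ 0 (mod 27), yet 0 ≡ 0 (mod 27), not 24.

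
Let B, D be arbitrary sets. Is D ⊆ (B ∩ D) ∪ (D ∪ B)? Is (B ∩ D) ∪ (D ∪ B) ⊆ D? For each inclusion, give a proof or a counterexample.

(⟸) This inclusion fails. Take B = {1}, D = ∅; then 1 ∈ (B ∩ D) ∪ (D ∪ B) but 1 ∉ D.

(⟹) Let x ∈ D. Then either x ∈ D and x ∉ B; or x ∈ B ∩ D. In each case x ∈ (B ∩ D) ∪ (D ∪ B), so D ⊆ (B ∩ D) ∪ (D ∪ B).

Only the forward inclusion holds.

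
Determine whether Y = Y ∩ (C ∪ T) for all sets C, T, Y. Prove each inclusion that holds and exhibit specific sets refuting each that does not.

The sets are not equal: only the reverse inclusion holds.

(⟹) This inclusion fails. Take C = ∅, T = ∅, Y = {1}; then 1 ∈ Y but 1 ∉ Y ∩ (C ∪ T).

(⟸) Let x ∈ Y ∩ (C ∪ T). Then either x ∈ C ∩ Y and x ∉ T; or x ∈ T ∩ Y and x ∉ C; or x ∈ C ∩ T ∩ Y. In each case x ∈ Y, so Y ∩ (C ∪ T) ⊆ Y.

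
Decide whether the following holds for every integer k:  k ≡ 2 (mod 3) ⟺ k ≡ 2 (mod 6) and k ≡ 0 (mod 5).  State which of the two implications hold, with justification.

(→) This fails: k = 2 gives 2 ≡ 2 (mod 3) but 2 ≡ 2 (mod 5), so the conjunction on the right does not hold.

(←) Conversely, if k ≡ 2 (mod 6) and k ≡ 0 (mod 5), then by the Chinese remainder theorem k ≡ 20 (mod 30). Since 20 ≡ 2 (mod 3) and 3 ∣ 30, we get k ≡ 2 (mod 3).

Not equivalent: only (⇐) holds.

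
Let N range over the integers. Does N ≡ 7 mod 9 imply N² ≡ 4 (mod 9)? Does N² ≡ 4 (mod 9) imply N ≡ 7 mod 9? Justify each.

The forward direction holds; the converse fails.

Converse. This fails: take N = 2. Then 2² = 4 ≡ 4 (mod 9), yet 2 ≡ 2 (mod 9), not 7.

Forward direction. Suppose N ≡ 7 mod 9. Write N = 9j + 7. Then (9j + 7)² = 81j² + 126j + 49 = 9(9j² + 14j + 5) + 4, so N² ≡ 4 (mod 9).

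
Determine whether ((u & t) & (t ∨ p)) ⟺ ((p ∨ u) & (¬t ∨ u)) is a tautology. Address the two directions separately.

The forward direction holds; the converse fails.

(⇒) Assume the antecedent. If u is true, (p ∨ u) & (¬t ∨ u) reduces to true regardless of the other variables. If u is false, the antecedent cannot hold. Either way (p ∨ u) & (¬t ∨ u) holds.

(⇐) This fails. Under u = T, t = F, p = F, the left side is false but the right side is true.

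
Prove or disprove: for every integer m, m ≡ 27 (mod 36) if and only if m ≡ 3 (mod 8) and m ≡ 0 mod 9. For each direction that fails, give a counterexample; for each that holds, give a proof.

Converse. If m ≡ 3 (mod 8) and m ≡ 0 (mod 9), then by the Chinese remainder theorem m ≡ 27 (mod 72). Since 27 ≡ 27 (mod 36) and 36 ∣ 72, we get m ≡ 27 (mod 36).

Forward direction. This fails: m = 63 gives 63 ≡ 27 (mod 36) but 63 ≡ 7 (mod 8), so the conjunction on the right does not hold.

Only the reverse direction holds.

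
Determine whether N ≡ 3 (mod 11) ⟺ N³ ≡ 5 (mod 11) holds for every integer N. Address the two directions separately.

The biconditional holds.

(⟹) Suppose N ≡ 3 (mod 11). Write N = 11j + 3. Then (11j + 3)³ = 1331j³ + 1089j² + 297j + 27 = 11(121j³ + 99j² + 27j + 2) + 5, so N³ ≡ 5 (mod 11).

(⟸) For the converse, argue contrapositively. If N ≢ 3 (mod 11), then N is congruent to one of 0, 1, 2, 4, 5, 6, 7, 8, 9, 10 modulo 11, and these give N³ ≡ 0, 1, 8, 9, 4, 7, 2, 6, 3, 10 respectively — never 5.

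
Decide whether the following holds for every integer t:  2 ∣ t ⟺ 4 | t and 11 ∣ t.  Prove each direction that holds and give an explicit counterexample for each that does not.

Only the reverse direction holds.

(⇒) This fails: take t = 2. Certainly 2 ∣ 2, but 4 ∤ 2.

(⇐) Suppose 4 ∣ t and 11 ∣ t. Any common multiple of 4 and 11 is a multiple of their lcm; here gcd(4, 11) = 1, so lcm(4, 11) = 4·11 = 44, so 44 ∣ t. Since 2 ∣ 44, it follows that 2 ∣ t.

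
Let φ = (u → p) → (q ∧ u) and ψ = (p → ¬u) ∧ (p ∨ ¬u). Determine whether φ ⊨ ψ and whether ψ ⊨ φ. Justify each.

(⟹) This fails. Under p = F, q = F, u = T, the left side is true but the right side is false.

(⟸) This fails. Under p = F, q = F, u = F, the left side is false but the right side is true.

(⇒) fails and (⇐) fails.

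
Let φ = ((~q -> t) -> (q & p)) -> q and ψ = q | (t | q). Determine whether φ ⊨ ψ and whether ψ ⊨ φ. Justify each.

Equivalent; both directions hold.

(→) Assume the antecedent. If t is true, q | (t | q) reduces to true regardless of the other variables. If t is false, the antecedent forces (t = F, q = T, p = F) or (t = F, q = T, p = T), and q | (t | q) holds there. Either way q | (t | q) holds.

(←) Assume the antecedent. If t is true, ((~q -> t) -> (q & p)) -> q reduces to true regardless of the other variables. If t is false, the antecedent forces (t = F, q = T, p = F) or (t = F, q = T, p = T), and ((~q -> t) -> (q & p)) -> q holds there. Either way ((~q -> t) -> (q & p)) -> q holds.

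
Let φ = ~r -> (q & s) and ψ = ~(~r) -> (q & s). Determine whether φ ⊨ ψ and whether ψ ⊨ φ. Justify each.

Neither direction holds.

(⇒) This fails. Under r = T, s = F, q = F, the left side is true but the right side is false.

(⇐) This fails. Under r = F, s = F, q = F, the left side is false but the right side is true.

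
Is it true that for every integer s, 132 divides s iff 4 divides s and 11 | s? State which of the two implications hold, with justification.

[⇒] If 132 ∣ s, write s = 132q. Since 132 = 33·4, s = 4·(33q), so 4 ∣ s; and since 132 = 12·11, s = 11·(12q), so 11 ∣ s.

[⇐] This fails: take s = 44. Both 4 ∣ 44 and 11 ∣ 44, yet 44 is not a multiple of 132 (since 44 = 0·132 + 44), so 132 ∤ 44.

The forward direction holds; the converse fails.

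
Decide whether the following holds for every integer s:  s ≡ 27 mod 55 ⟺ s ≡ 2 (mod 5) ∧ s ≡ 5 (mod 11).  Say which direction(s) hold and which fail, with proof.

Forward direction. Suppose s ≡ 27 (mod 55); write s = 55j + 27. Since 5 ∣ 55, reducing mod 5 gives s ≡ 27 ≡ 2 (mod 5); since 11 ∣ 55, reducing mod 11 gives s ≡ 27 ≡ 5 (mod 11).

Converse. If s ≡ 2 (mod 5) and s ≡ 5 (mod 11), then by the Chinese remainder theorem s ≡ 27 (mod 55). This is exactly s ≡ 27 (mod 55).

Equivalent; both directions hold.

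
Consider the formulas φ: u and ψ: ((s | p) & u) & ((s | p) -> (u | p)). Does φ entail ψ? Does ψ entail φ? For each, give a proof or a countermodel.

(⇒) fails; (⇐) holds.

(⟹) This fails. Under u = T, p = F, s = F, the left side is true but the right side is false.

(⟸) Assume the antecedent. If u is true, u reduces to true regardless of the other variables. If u is false, the antecedent cannot hold. Either way u holds.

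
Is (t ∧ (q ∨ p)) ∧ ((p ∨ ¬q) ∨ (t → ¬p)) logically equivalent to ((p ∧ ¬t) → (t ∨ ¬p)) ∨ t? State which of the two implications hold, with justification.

Only the forward implication holds.

Forward direction. Assume the antecedent. If t is true, ((p ∧ ¬t) → (t ∨ ¬p)) ∨ t reduces to true regardless of the other variables. If t is false, the antecedent cannot hold. Either way ((p ∧ ¬t) → (t ∨ ¬p)) ∨ t holds.

Converse. This fails. Under t = F, q = F, p = F, the left side is false but the right side is true.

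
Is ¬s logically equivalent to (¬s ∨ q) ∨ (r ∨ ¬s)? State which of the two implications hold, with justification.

(⟹) Assume the antecedent. If r is true, (¬s ∨ q) ∨ (r ∨ ¬s) reduces to true regardless of the other variables. If r is false, the antecedent forces (r = F, q = F, s = F) or (r = F, q = T, s = F), and (¬s ∨ q) ∨ (r ∨ ¬s) holds there. Either way (¬s ∨ q) ∨ (r ∨ ¬s) holds.

(⟸) This fails. Under r = T, q = F, s = T, the left side is false but the right side is true.

The forward direction holds; the converse fails.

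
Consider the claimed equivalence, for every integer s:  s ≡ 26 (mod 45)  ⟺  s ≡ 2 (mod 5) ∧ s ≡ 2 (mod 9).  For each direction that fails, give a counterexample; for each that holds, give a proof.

Both directions fail.

(→) This fails: s = 26 gives 26 ≡ 26 (mod 45) but 26 ≡ 1 (mod 5), so the conjunction on the right does not hold.

(←) This fails: s = 2 satisfies both congruences on the right (2 ≡ 2 mod 5 and 2 ≡ 2 mod 9) yet 2 ≡ 2 (mod 45), not 26.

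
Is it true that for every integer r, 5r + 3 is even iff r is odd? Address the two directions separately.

The biconditional holds.

Forward direction. Suppose 5r + 3 is even. Since 5 is odd, 5r and r have the same parity, so 5r + 3 ≡ r + 3 (mod 2). As 3 is odd, 5r + 3 is even exactly when r is odd. Thus r is odd.

Converse. Suppose r is odd; write r = 2j + 1. Then 5r + 3 = 5·(2j + 1) + 3 = 2·5j + 8, which is even.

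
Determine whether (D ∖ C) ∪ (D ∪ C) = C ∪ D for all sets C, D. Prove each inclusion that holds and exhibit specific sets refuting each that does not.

(⟹) Let x ∈ (D ∖ C) ∪ (D ∪ C). Then either x ∈ C and x ∉ D; or x ∈ D and x ∉ C; or x ∈ C ∩ D. In each case x ∈ C ∪ D, so (D ∖ C) ∪ (D ∪ C) ⊆ C ∪ D.

(⟸) Let x ∈ C ∪ D. Then either x ∈ C and x ∉ D; or x ∈ D and x ∉ C; or x ∈ C ∩ D. In each case x ∈ (D ∖ C) ∪ (D ∪ C), so C ∪ D ⊆ (D ∖ C) ∪ (D ∪ C).

Both inclusions hold; the sets are equal.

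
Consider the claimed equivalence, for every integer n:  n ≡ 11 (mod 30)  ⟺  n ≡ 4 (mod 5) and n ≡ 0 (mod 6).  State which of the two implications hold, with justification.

[⇒] This fails: n = 11 gives 11 ≡ 11 (mod 30) but 11 ≡ 1 (mod 5), so the conjunction on the right does not hold.

[⇐] This fails: n = 24 satisfies both congruences on the right (24 ≡ 4 mod 5 and 24 ≡ 0 mod 6) yet 24 ≡ 24 (mod 30), not 11.

Both directions fail.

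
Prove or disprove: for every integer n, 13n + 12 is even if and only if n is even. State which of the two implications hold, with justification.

Both implications hold.

[⇒] Suppose 13n + 12 is even. Since 13 is odd, 13n and n have the same parity, so 13n + 12 ≡ n + 12 (mod 2). As 12 is even, 13n + 12 is even exactly when n is even. Thus n is even.

[⇐] Conversely, suppose n is even; write n = 2j. Then 13n + 12 = 13·(2j) + 12 = 2·13j + 12, which is even.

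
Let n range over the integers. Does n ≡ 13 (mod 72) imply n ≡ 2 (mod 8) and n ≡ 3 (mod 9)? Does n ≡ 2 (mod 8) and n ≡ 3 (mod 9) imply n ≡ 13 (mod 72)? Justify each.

Neither implication holds.

(→) This fails: n = 13 gives 13 ≡ 13 (mod 72) but 13 ≡ 5 (mod 8), so the conjunction on the right does not hold.

(←) This fails: n = 66 satisfies both congruences on the right (66 ≡ 2 mod 8 and 66 ≡ 3 mod 9) yet 66 ≡ 66 (mod 72), not 13.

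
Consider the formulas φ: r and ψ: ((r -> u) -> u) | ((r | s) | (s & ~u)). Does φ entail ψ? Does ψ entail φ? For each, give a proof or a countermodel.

(→) Assume the antecedent. If s is true, the consequent reduces to true regardless of the other variables. If s is false, the antecedent forces (s = F, u = F, r = T) or (s = F, u = T, r = T), and the consequent holds there. Either way the consequent holds.

(←) This fails. Under s = T, u = F, r = F, the left side is false but the right side is true.

Not equivalent: only (⇒) holds.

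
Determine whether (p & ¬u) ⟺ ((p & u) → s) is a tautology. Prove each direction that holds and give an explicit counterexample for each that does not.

(→) Assume the antecedent. If u is true, the antecedent cannot hold. If u is false, (p & u) → s reduces to true regardless of the other variables. Either way (p & u) → s holds.

(←) This fails. Under u = F, s = F, p = F, the left side is false but the right side is true.

Only the forward direction holds.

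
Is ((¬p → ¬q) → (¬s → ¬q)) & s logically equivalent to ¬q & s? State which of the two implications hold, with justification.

The forward direction fails; the converse holds.

[⇒] This fails. Under p = F, q = T, s = T, the left side is true but the right side is false.

[⇐] Assume the antecedent. If p is true, the antecedent forces (p = T, q = F, s = T), and ((¬p → ¬q) → (¬s → ¬q)) & s holds there. If p is false, the antecedent forces (p = F, q = F, s = T), and ((¬p → ¬q) → (¬s → ¬q)) & s holds there. Either way ((¬p → ¬q) → (¬s → ¬q)) & s holds.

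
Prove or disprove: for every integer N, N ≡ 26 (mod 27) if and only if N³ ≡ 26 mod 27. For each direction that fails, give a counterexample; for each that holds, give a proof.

The forward direction holds; the converse fails.

Forward direction. Suppose N ≡ 26 (mod 27). Write N = 27j + 26. Then (27j + 26)³ = 19683j³ + 56862j² + 54756j + 17576 = 27(729j³ + 2106j² + 2028j + 650) + 26, so N³ ≡ 26 (mod 27).

Converse. This fails: take N = 8. Then 8³ = 512 ≡ 26 (mod 27), yet 8 ≡ 8 (mod 27), not 26.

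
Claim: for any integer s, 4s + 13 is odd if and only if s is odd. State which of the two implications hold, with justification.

The forward direction fails; the converse holds.

(→) This fails: take s = 4. Then 4s + 13 = 29, which is odd, yet s = 4 is even, not odd.

(←) Suppose s is odd. Since 4 is even, 4s is even for every s, so 4s + 13 has the same parity as 13, which is odd. Hence 4s + 13 is odd.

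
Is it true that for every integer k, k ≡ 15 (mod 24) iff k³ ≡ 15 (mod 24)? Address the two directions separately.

Both implications hold.

Forward direction. Suppose k ≡ 15 (mod 24). Write k = 24j + 15. Then (24j + 15)³ = 13824j³ + 25920j² + 16200j + 3375 = 24(576j³ + 1080j² + 675j + 140) + 15, so k³ ≡ 15 (mod 24).

Converse. Suppose k³ ≡ 15 (mod 24). The only residue r in {0, …, 23} with r³ ≡ 15 (mod 24) is r = 15, so k ≡ 15 (mod 24).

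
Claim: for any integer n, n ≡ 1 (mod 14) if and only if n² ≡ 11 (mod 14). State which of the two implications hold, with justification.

Neither direction holds.

(⟹) This fails: take n = 1. Then 1 ≡ 1 (mod 14), but 1² = 1 ≡ 1 (mod 14), not 11.

(⟸) This fails: take n = 5. Then 5² = 25 ≡ 11 (mod 14), yet 5 ≡ 5 (mod 14), not 1.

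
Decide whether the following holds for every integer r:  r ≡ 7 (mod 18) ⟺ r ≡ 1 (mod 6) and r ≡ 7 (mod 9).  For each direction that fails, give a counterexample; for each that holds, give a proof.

Equivalent; both directions hold.

[⇒] Suppose r ≡ 7 (mod 18); write r = 18j + 7. Since 6 ∣ 18, reducing mod 6 gives r ≡ 7 ≡ 1 (mod 6); since 9 ∣ 18, reducing mod 9 gives r ≡ 7 (mod 9).

[⇐] Conversely, if r ≡ 1 (mod 6) and r ≡ 7 (mod 9), then by the Chinese remainder theorem r ≡ 7 (mod 18). This is exactly r ≡ 7 (mod 18).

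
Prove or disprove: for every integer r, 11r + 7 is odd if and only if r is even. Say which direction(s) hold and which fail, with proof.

Both implications hold.

(⟹) Suppose 11r + 7 is odd. Since 11 is odd, 11r and r have the same parity, so 11r + 7 ≡ r + 7 (mod 2). As 7 is odd, 11r + 7 is odd exactly when r is even. Thus r is even.

(⟸) Conversely, suppose r is even; write r = 2j. Then 11r + 7 = 11·(2j) + 7 = 2·11j + 7, which is odd.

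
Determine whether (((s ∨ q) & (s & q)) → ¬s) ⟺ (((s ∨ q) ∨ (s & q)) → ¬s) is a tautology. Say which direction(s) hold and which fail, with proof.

(⇒) fails; (⇐) holds.

(→) This fails. Under q = F, s = T, the left side is true but the right side is false.

(←) Assume the antecedent. If q is true, the antecedent forces (q = T, s = F), and ((s ∨ q) & (s & q)) → ¬s holds there. If q is false, ((s ∨ q) & (s & q)) → ¬s reduces to true regardless of the other variables. Either way ((s ∨ q) & (s & q)) → ¬s holds.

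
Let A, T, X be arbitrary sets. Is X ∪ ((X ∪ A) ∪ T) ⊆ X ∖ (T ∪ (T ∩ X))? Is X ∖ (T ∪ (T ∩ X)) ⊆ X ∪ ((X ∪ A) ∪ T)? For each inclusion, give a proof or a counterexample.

Only the reverse inclusion holds.

(⟸) Let x ∈ X ∖ (T ∪ (T ∩ X)). Then either x ∈ X and x ∉ A, T; or x ∈ A ∩ X and x ∉ T. In each case x ∈ X ∪ ((X ∪ A) ∪ T), so X ∖ (T ∪ (T ∩ X)) ⊆ X ∪ ((X ∪ A) ∪ T).

(⟹) This inclusion fails. Take A = {1}, T = ∅, X = ∅; then 1 ∈ X ∪ ((X ∪ A) ∪ T) but 1 ∉ X ∖ (T ∪ (T ∩ X)).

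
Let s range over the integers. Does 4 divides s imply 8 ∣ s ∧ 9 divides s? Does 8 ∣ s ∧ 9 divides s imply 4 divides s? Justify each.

(⟹) This fails: take s = 4. Certainly 4 ∣ 4, but 8 ∤ 4.

(⟸) Suppose 8 ∣ s and 9 ∣ s. Any common multiple of 8 and 9 is a multiple of their lcm; here gcd(8, 9) = 1, so lcm(8, 9) = 8·9 = 72, so 72 ∣ s. Since 4 ∣ 72, it follows that 4 ∣ s.

Only the converse holds.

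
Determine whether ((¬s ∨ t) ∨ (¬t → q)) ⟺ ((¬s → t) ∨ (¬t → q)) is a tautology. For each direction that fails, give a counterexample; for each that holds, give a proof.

(→) This fails. Under t = F, q = F, s = F, the left side is true but the right side is false.

(←) This fails. Under t = F, q = F, s = T, the left side is false but the right side is true.

Both directions fail.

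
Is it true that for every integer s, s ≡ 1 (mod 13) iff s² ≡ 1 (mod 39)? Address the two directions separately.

(⇒) This fails: take s = 27. Then 27 ≡ 1 (mod 13), but 27² = 729 ≡ 27 (mod 39), not 1.

(⇐) This fails: take s = 25. Then 25² = 625 ≡ 1 (mod 39), yet 25 ≡ 12 (mod 13), not 1.

Both directions fail.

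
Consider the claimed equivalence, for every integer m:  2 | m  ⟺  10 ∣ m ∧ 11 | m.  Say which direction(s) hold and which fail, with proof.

(⇒) fails; (⇐) holds.

[⇒] This fails: take m = 2. Certainly 2 ∣ 2, but 10 ∤ 2.

[⇐] Suppose 10 ∣ m and 11 ∣ m. Any common multiple of 10 and 11 is a multiple of their lcm; here gcd(10, 11) = 1, so lcm(10, 11) = 10·11 = 110, so 110 ∣ m. Since 2 ∣ 110, it follows that 2 ∣ m.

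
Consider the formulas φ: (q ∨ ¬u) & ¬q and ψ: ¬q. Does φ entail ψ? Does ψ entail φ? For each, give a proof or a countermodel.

Not equivalent: only (⇒) holds.

Forward direction. Assume the antecedent. If u is true, the antecedent cannot hold. If u is false, the antecedent forces (u = F, q = F), and ¬q holds there. Either way ¬q holds.

Converse. This fails. Under u = T, q = F, the left side is false but the right side is true.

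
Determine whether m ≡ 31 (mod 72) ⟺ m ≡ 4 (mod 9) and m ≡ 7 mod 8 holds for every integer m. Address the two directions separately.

Forward direction. Suppose m ≡ 31 (mod 72); write m = 72j + 31. Since 9 ∣ 72, reducing mod 9 gives m ≡ 31 ≡ 4 (mod 9); since 8 ∣ 72, reducing mod 8 gives m ≡ 31 ≡ 7 (mod 8).

Converse. If m ≡ 4 (mod 9) and m ≡ 7 (mod 8), then by the Chinese remainder theorem m ≡ 31 (mod 72). This is exactly m ≡ 31 (mod 72).

Both directions hold.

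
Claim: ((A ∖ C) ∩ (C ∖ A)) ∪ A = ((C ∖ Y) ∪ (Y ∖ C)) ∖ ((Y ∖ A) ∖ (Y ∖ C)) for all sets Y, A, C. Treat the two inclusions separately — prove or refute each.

Both inclusions fail.

(⊆) This inclusion fails. Take Y = ∅, A = {1}, C = ∅; then 1 ∈ ((A ∖ C) ∩ (C ∖ A)) ∪ A but 1 ∉ ((C ∖ Y) ∪ (Y ∖ C)) ∖ ((Y ∖ A) ∖ (Y ∖ C)).

(⊇) This inclusion fails. Take Y = {1}, A = ∅, C = ∅; then 1 ∈ ((C ∖ Y) ∪ (Y ∖ C)) ∖ ((Y ∖ A) ∖ (Y ∖ C)) but 1 ∉ ((A ∖ C) ∩ (C ∖ A)) ∪ A.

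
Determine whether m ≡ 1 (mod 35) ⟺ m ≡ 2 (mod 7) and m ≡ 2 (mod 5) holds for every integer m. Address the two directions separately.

Neither direction holds.

[⇒] This fails: m = 1 gives 1 ≡ 1 (mod 35) but 1 ≡ 1 (mod 7), so the conjunction on the right does not hold.

[⇐] This fails: m = 2 satisfies both congruences on the right (2 ≡ 2 mod 7 and 2 ≡ 2 mod 5) yet 2 ≡ 2 (mod 35), not 1.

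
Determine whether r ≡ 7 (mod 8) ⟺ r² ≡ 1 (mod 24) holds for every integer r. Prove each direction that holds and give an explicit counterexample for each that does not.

Both directions fail.

(⟹) This fails: take r = 15. Then 15 ≡ 7 (mod 8), but 15² = 225 ≡ 9 (mod 24), not 1.

(⟸) This fails: take r = 1. Then 1² = 1 ≡ 1 (mod 24), yet 1 ≡ 1 (mod 8), not 7.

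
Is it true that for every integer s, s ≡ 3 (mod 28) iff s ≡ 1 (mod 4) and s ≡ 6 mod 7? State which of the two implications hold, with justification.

(→) This fails: s = 3 gives 3 ≡ 3 (mod 28) but 3 ≡ 3 (mod 4), so the conjunction on the right does not hold.

(←) This fails: s = 13 satisfies both congruences on the right (13 ≡ 1 mod 4 and 13 ≡ 6 mod 7) yet 13 ≡ 13 (mod 28), not 3.

Neither direction holds.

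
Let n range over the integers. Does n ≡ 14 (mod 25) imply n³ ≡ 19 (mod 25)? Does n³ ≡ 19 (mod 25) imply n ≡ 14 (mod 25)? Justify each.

Both directions hold.

[⇒] Suppose n ≡ 14 (mod 25). Write n = 25j + 14. Then (25j + 14)³ = 15625j³ + 26250j² + 14700j + 2744 = 25(625j³ + 1050j² + 588j + 109) + 19, so n³ ≡ 19 (mod 25).

[⇐] Conversely, suppose n³ ≡ 19 (mod 25). The only residue r in {0, …, 24} with r³ ≡ 19 (mod 25) is r = 14, so n ≡ 14 (mod 25).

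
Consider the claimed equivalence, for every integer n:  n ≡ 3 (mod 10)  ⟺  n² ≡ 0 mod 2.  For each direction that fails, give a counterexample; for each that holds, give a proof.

(⇒) fails and (⇐) fails.

Forward direction. This fails: take n = 3. Then 3 ≡ 3 (mod 10), but 3² = 9 ≡ 1 (mod 2), not 0.

Converse. This fails: take n = 0. Then 0² = 0 ≡ 0 (mod 2), yet 0 ≡ 0 (mod 10), not 3.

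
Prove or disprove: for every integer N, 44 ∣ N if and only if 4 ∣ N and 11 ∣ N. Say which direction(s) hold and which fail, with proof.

Both directions hold.

(⇒) If 44 ∣ N, write N = 44q. Since 44 = 11·4, N = 4·(11q), so 4 ∣ N; and since 44 = 4·11, N = 11·(4q), so 11 ∣ N.

(⇐) Suppose 4 ∣ N and 11 ∣ N. Any common multiple of 4 and 11 is a multiple of their lcm; here gcd(4, 11) = 1, so lcm(4, 11) = 4·11 = 44, so 44 ∣ N.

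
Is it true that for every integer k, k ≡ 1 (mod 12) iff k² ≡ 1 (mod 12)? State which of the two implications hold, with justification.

Converse. This fails: take k = 5. Then 5² = 25 ≡ 1 (mod 12), yet 5 ≡ 5 (mod 12), not 1.

Forward direction. Suppose k ≡ 1 (mod 12). Write k = 12j + 1. Then (12j + 1)² = 144j² + 24j + 1 = 12(12j² + 2j) + 1, so k² ≡ 1 (mod 12).

Only the forward implication holds.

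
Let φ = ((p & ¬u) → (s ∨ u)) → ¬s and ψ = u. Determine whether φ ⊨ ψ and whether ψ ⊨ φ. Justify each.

Forward direction. This fails. Under s = F, p = F, u = F, the left side is true but the right side is false.

Converse. This fails. Under s = T, p = F, u = T, the left side is false but the right side is true.

(⇒) fails and (⇐) fails.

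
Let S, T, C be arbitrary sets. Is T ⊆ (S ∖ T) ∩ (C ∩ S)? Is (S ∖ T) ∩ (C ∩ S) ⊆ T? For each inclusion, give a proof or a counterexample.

Neither inclusion holds.

(⟹) This inclusion fails. Take S = ∅, T = {1}, C = ∅; then 1 ∈ T but 1 ∉ (S ∖ T) ∩ (C ∩ S).

(⟸) This inclusion fails. Take S = {1}, T = ∅, C = {1}; then 1 ∈ (S ∖ T) ∩ (C ∩ S) but 1 ∉ T.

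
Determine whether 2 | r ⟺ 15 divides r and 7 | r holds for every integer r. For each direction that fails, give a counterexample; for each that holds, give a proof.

Neither direction holds.

(→) This fails: take r = 2. Certainly 2 ∣ 2, but 15 ∤ 2.

(←) This fails: take r = 105. Both 15 ∣ 105 and 7 ∣ 105, yet 105 is not a multiple of 2 (since 105 = 52·2 + 1), so 2 ∤ 105.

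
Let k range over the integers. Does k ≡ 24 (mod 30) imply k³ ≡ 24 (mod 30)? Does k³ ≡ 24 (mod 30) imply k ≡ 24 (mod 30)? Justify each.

(⟸) Suppose k³ ≡ 24 (mod 30). The only residue r in {0, …, 29} with r³ ≡ 24 (mod 30) is r = 24, so k ≡ 24 (mod 30).

(⟹) Suppose k ≡ 24 (mod 30). Write k = 30j + 24. Then (30j + 24)³ = 27000j³ + 64800j² + 51840j + 13824 = 30(900j³ + 2160j² + 1728j + 460) + 24, so k³ ≡ 24 (mod 30).

Both directions hold; the statement is true.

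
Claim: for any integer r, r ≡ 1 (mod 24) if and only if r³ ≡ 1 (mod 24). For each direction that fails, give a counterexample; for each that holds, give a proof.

Both directions hold.

[⇒] Suppose r ≡ 1 (mod 24). Write r = 24j + 1. Then (24j + 1)³ = 13824j³ + 1728j² + 72j + 1 = 24(576j³ + 72j² + 3j) + 1, so r³ ≡ 1 (mod 24).

[⇐] Conversely, suppose r³ ≡ 1 (mod 24). The only residue r in {0, …, 23} with r³ ≡ 1 (mod 24) is r = 1, so r ≡ 1 (mod 24).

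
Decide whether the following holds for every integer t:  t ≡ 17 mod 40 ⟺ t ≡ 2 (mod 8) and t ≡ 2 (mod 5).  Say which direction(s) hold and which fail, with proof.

(⇒) fails and (⇐) fails.

[⇒] This fails: t = 17 gives 17 ≡ 17 (mod 40) but 17 ≡ 1 (mod 8), so the conjunction on the right does not hold.

[⇐] This fails: t = 2 satisfies both congruences on the right (2 ≡ 2 mod 8 and 2 ≡ 2 mod 5) yet 2 ≡ 2 (mod 40), not 17.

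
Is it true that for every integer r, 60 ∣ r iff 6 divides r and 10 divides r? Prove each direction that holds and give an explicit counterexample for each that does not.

(→) If 60 ∣ r, write r = 60q. Since 60 = 10·6, r = 6·(10q), so 6 ∣ r; and since 60 = 6·10, r = 10·(6q), so 10 ∣ r.

(←) This fails: take r = 30. Both 6 ∣ 30 and 10 ∣ 30, yet 30 is not a multiple of 60 (since 30 = 0·60 + 30), so 60 ∤ 30.

(⇒) holds; (⇐) fails.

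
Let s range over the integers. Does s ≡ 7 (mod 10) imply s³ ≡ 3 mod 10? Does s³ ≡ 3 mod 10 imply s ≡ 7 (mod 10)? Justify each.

Both directions hold; the statement is true.

(⟹) Suppose s ≡ 7 (mod 10). Write s = 10j + 7. Then (10j + 7)³ = 1000j³ + 2100j² + 1470j + 343 = 10(100j³ + 210j² + 147j + 34) + 3, so s³ ≡ 3 (mod 10).

(⟸) Conversely, suppose s³ ≡ 3 (mod 10). The only residue r in {0, …, 9} with r³ ≡ 3 (mod 10) is r = 7, so s ≡ 7 (mod 10).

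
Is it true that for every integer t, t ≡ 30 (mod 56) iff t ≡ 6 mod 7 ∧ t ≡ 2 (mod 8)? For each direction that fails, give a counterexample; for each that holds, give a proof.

Neither implication holds.

[⇒] This fails: t = 30 gives 30 ≡ 30 (mod 56) but 30 ≡ 2 (mod 7), so the conjunction on the right does not hold.

[⇐] This fails: t = 34 satisfies both congruences on the right (34 ≡ 6 mod 7 and 34 ≡ 2 mod 8) yet 34 ≡ 34 (mod 56), not 30.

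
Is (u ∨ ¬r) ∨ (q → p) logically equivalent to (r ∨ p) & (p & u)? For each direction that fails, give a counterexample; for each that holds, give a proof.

Only the reverse direction holds.

(⇒) This fails. Under q = F, r = F, p = F, u = F, the left side is true but the right side is false.

(⇐) Assume the antecedent. If q is true, the antecedent forces (q = T, r = F, p = T, u = T) or (q = T, r = T, p = T, u = T), and (u ∨ ¬r) ∨ (q → p) holds there. If q is false, (u ∨ ¬r) ∨ (q → p) reduces to true regardless of the other variables. Either way (u ∨ ¬r) ∨ (q → p) holds.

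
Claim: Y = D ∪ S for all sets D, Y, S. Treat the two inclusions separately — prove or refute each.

(⊆) This inclusion fails. Take D = ∅, Y = {1}, S = ∅; then 1 ∈ Y but 1 ∉ D ∪ S.

(⊇) This inclusion fails. Take D = {1}, Y = ∅, S = ∅; then 1 ∈ D ∪ S but 1 ∉ Y.

Neither inclusion holds.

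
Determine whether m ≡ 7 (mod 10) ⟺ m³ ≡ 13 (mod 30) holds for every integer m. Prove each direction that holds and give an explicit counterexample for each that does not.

(⇒) This fails: take m = 17. Then 17 ≡ 7 (mod 10), but 17³ = 4913 ≡ 23 (mod 30), not 13.

(⇐) Conversely, the residues r modulo 30 with r³ ≡ 13 (mod 30) are exactly {7}, and each is ≡ 7 (mod 10).

Only the reverse direction holds.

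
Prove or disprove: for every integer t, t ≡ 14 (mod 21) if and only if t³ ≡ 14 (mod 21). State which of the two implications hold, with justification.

The biconditional holds.

(→) Suppose t ≡ 14 (mod 21). Write t = 21j + 14. Then (21j + 14)³ = 9261j³ + 18522j² + 12348j + 2744 = 21(441j³ + 882j² + 588j + 130) + 14, so t³ ≡ 14 (mod 21).

(←) Conversely, suppose t³ ≡ 14 (mod 21). The only residue r in {0, …, 20} with r³ ≡ 14 (mod 21) is r = 14, so t ≡ 14 (mod 21).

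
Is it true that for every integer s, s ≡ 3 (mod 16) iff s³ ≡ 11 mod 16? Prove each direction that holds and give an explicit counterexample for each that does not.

(←) Suppose s³ ≡ 11 (mod 16). The only residue r in {0, …, 15} with r³ ≡ 11 (mod 16) is r = 3, so s ≡ 3 (mod 16).

(→) Suppose s ≡ 3 (mod 16). Write s = 16j + 3. Then (16j + 3)³ = 4096j³ + 2304j² + 432j + 27 = 16(256j³ + 144j² + 27j + 1) + 11, so s³ ≡ 11 (mod 16).

The biconditional holds.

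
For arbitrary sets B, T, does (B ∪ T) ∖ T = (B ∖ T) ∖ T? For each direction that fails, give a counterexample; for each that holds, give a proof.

Forward inclusion. Let x ∈ (B ∪ T) ∖ T. Then x ∈ B and x ∉ T, from which x ∈ (B ∖ T) ∖ T.

Reverse inclusion. Let x ∈ (B ∖ T) ∖ T. Then x ∈ B and x ∉ T, from which x ∈ (B ∪ T) ∖ T.

Both inclusions hold; the sets are equal.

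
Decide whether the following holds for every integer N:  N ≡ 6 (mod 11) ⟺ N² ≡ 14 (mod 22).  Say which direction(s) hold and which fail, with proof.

(⇒) fails and (⇐) fails.

(⟹) This fails: take N = 17. Then 17 ≡ 6 (mod 11), but 17² = 289 ≡ 3 (mod 22), not 14.

(⟸) This fails: take N = 16. Then 16² = 256 ≡ 14 (mod 22), yet 16 ≡ 5 (mod 11), not 6.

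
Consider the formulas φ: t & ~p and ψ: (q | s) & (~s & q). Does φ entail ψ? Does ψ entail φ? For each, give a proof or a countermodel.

Both directions fail.

(→) This fails. Under t = T, s = F, q = F, p = F, the left side is true but the right side is false.

(←) This fails. Under t = F, s = F, q = T, p = T, the left side is false but the right side is true.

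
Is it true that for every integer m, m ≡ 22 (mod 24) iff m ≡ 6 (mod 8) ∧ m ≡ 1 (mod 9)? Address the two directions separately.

[⇒] This fails: m = 70 gives 70 ≡ 22 (mod 24) but 70 ≡ 7 (mod 9), so the conjunction on the right does not hold.

[⇐] Conversely, if m ≡ 6 (mod 8) and m ≡ 1 (mod 9), then by the Chinese remainder theorem m ≡ 46 (mod 72). Since 46 ≡ 22 (mod 24) and 24 ∣ 72, we get m ≡ 22 (mod 24).

Only the converse holds.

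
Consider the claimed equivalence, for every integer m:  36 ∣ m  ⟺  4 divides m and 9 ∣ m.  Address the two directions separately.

Both directions hold; the statement is true.

(⟹) If 36 ∣ m, write m = 36q. Since 36 = 9·4, m = 4·(9q), so 4 ∣ m; and since 36 = 4·9, m = 9·(4q), so 9 ∣ m.

(⟸) Suppose 4 ∣ m and 9 ∣ m. Any common multiple of 4 and 9 is a multiple of their lcm; here gcd(4, 9) = 1, so lcm(4, 9) = 4·9 = 36, so 36 ∣ m.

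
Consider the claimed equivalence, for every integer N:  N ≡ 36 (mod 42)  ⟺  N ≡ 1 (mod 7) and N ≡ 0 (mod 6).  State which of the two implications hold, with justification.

(⇒) Suppose N ≡ 36 (mod 42); write N = 42j + 36. Since 7 ∣ 42, reducing mod 7 gives N ≡ 36 ≡ 1 (mod 7); since 6 ∣ 42, reducing mod 6 gives N ≡ 36 ≡ 0 (mod 6).

(⇐) Conversely, if N ≡ 1 (mod 7) and N ≡ 0 (mod 6), then by the Chinese remainder theorem N ≡ 36 (mod 42). This is exactly N ≡ 36 (mod 42).

Both implications hold.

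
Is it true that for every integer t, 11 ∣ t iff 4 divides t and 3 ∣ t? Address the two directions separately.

(⟹) This fails: take t = 11. Certainly 11 ∣ 11, but 4 ∤ 11.

(⟸) This fails: take t = 12. Both 4 ∣ 12 and 3 ∣ 12, yet 12 is not a multiple of 11 (since 12 = 1·11 + 1), so 11 ∤ 12.

(⇒) fails and (⇐) fails.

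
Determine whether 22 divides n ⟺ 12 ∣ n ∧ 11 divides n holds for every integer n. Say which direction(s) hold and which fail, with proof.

The forward direction fails; the converse holds.

(⟹) This fails: take n = 22. Certainly 22 ∣ 22, but 12 ∤ 22.

(⟸) Suppose 12 ∣ n and 11 ∣ n. Any common multiple of 12 and 11 is a multiple of their lcm; here gcd(12, 11) = 1, so lcm(12, 11) = 12·11 = 132, so 132 ∣ n. Since 22 ∣ 132, it follows that 22 ∣ n.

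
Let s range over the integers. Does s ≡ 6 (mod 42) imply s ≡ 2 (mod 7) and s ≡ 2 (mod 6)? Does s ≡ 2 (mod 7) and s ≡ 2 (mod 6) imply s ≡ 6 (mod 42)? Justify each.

[⇒] This fails: s = 6 gives 6 ≡ 6 (mod 42) but 6 ≡ 6 (mod 7), so the conjunction on the right does not hold.

[⇐] This fails: s = 2 satisfies both congruences on the right (2 ≡ 2 mod 7 and 2 ≡ 2 mod 6) yet 2 ≡ 2 (mod 42), not 6.

Neither direction holds.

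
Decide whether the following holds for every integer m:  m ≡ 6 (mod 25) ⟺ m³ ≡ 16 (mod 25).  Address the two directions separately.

Both directions hold; the statement is true.

(⟸) Suppose m³ ≡ 16 (mod 25). The only residue r in {0, …, 24} with r³ ≡ 16 (mod 25) is r = 6, so m ≡ 6 (mod 25).

(⟹) Suppose m ≡ 6 (mod 25). Write m = 25j + 6. Then (25j + 6)³ = 15625j³ + 11250j² + 2700j + 216 = 25(625j³ + 450j² + 108j + 8) + 16, so m³ ≡ 16 (mod 25).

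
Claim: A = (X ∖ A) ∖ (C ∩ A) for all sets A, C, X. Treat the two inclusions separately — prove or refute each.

Neither inclusion holds.

(⊆) This inclusion fails. Take A = {1}, C = ∅, X = ∅; then 1 ∈ A but 1 ∉ (X ∖ A) ∖ (C ∩ A).

(⊇) This inclusion fails. Take A = ∅, C = ∅, X = {1}; then 1 ∈ (X ∖ A) ∖ (C ∩ A) but 1 ∉ A.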